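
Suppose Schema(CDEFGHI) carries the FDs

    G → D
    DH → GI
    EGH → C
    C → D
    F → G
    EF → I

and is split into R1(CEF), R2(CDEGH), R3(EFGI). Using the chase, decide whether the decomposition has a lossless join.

No

Chase test. Columns are CDEFGHI; row i has aⱼ where attribute j ∈ Ri, else bᵢⱼ.
Initial tableau (one row per fragment):
  row 1: a1 b12 a3 a4 b15 b16 b17
  row 2: a1 a2 a3 b24 a5 a6 b27
  row 3: b31 b32 a3 a4 a5 b36 a7
Rows 2 and 3 agree on G; apply G→D and equate their D entries.
Rows 1 and 2 agree on C; apply C→D and equate their D entries.
Rows 1 and 3 agree on F; apply F→G and equate their G entries.
Rows 1 and 3 agree on EF; apply EF→I and equate their I entries.
No row becomes fully distinguished — the join is lossy.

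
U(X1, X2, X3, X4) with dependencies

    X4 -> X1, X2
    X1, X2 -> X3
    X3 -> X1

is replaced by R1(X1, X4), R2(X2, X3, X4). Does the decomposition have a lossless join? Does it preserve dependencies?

Lossless test: (X4)⁺ = {X1, X2, X3, X4}, which contains all of one fragment — lossless.
Dependency preservation: the restricted closure of {X1, X2} across the fragments never reaches {X3}, so X1, X2 → X3 cannot be enforced without a join — not preserved.

lossless but not dependency-preserving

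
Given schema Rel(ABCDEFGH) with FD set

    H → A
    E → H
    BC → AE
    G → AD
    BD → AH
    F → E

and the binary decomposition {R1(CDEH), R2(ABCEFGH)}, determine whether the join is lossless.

No

Common attributes: R1 ∩ R2 = {CEH}.
Closure of {CEH}: H → A applies, adding A. So (CEH)⁺ = {ACEH}.
The closure contains neither all of R1 = {CDEH} nor all of R2 = {ABCEFGH}, so the common attributes are not a superkey of either fragment. The join is lossy.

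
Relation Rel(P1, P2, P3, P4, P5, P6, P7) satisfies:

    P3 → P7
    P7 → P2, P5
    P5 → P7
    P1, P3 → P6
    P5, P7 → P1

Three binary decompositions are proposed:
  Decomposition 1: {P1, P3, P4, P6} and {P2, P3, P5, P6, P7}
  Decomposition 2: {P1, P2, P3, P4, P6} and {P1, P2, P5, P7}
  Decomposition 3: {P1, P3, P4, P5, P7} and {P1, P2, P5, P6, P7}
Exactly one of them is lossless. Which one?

Decomposition 1

Decomposition 1: common = {P3, P6}, closure = {P1, P2, P3, P5, P6, P7} → lossless.
Decomposition 2: common = {P1, P2}, closure = {P1, P2} → lossy.
Decomposition 3: common = {P1, P5, P7}, closure = {P1, P2, P5, P7} → lossy.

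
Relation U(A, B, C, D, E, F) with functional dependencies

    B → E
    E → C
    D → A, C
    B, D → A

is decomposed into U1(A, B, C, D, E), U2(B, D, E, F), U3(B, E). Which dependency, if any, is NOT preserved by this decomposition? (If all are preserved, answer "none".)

B → E lies within U1.
E → C lies within U1.
D → A, C lies within U1.
B, D → A lies within U1.
Every dependency is enforceable on the fragments, so the decomposition is dependency-preserving.

none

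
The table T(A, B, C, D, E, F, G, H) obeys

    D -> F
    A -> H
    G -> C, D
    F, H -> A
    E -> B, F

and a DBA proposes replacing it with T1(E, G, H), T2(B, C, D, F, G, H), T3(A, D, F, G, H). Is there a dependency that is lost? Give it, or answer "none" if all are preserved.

E -> B, F

Check E → B, F: no single fragment contains all of {B, E, F}, and the restricted closure of {E} across the fragments never reaches {B, F}.
D → F is preserved.
A → H is preserved.
G → C, D is preserved.
F, H → A is preserved.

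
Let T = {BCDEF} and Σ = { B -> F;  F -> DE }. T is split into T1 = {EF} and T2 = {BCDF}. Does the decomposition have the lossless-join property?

Yes

Common attributes: T1 ∩ T2 = {F}.
Closure of {F}: F → DE applies, adding DE. So (F)⁺ = {DEF}.
This closure contains every attribute of T1, so T1 ∩ T2 → T1. The join is lossless.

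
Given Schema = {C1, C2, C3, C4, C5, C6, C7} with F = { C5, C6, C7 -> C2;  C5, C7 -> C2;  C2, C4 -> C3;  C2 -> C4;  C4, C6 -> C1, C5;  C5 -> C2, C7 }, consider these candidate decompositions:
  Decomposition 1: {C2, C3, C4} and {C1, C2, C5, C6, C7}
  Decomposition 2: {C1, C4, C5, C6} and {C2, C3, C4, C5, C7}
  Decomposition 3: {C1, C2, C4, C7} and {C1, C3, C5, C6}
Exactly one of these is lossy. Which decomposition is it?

Decomposition 3

Decomposition 1: common = {C2}, closure = {C2, C3, C4} → lossless.
Decomposition 2: common = {C4, C5}, closure = {C2, C3, C4, C5, C7} → lossless.
Decomposition 3: common = {C1}, closure = {C1} → lossy.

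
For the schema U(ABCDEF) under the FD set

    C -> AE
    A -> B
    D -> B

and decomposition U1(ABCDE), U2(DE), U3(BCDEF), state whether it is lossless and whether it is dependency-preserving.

lossless and dependency-preserving

Lossless test (chase): Rows 1 and 3 agree on C; apply C→AE and equate their AE entries. Rows 1 and 2 agree on D; apply D→B and equate their B entries. Row 3 is now all distinguished symbols — the join is lossless.
Dependency preservation: every FD's attributes lie within a single fragment, so each can be enforced locally — preserved.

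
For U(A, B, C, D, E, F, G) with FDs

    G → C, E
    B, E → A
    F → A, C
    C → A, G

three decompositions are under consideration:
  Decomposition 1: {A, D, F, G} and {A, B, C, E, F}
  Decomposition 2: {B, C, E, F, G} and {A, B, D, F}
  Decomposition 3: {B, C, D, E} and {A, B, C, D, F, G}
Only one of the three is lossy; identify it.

Decomposition 1

Decomposition 1: common = {A, F}, closure = {A, C, E, F, G} → lossy.
Decomposition 2: common = {B, F}, closure = {A, B, C, E, F, G} → lossless.
Decomposition 3: common = {B, C, D}, closure = {A, B, C, D, E, G} → lossless.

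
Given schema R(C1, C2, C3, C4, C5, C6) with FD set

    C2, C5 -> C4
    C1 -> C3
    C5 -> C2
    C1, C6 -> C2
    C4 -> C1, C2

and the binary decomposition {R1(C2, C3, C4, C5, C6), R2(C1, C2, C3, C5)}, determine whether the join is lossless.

Yes

Common attributes: R1 ∩ R2 = {C2, C3, C5}.
Closure of {C2, C3, C5}: C2, C5 → C4 applies, adding C4; C4 → C1, C2 applies, adding C1. So (C2, C3, C5)⁺ = {C1, C2, C3, C4, C5}.
This closure contains every attribute of R2, so R1 ∩ R2 → R2. The join is lossless.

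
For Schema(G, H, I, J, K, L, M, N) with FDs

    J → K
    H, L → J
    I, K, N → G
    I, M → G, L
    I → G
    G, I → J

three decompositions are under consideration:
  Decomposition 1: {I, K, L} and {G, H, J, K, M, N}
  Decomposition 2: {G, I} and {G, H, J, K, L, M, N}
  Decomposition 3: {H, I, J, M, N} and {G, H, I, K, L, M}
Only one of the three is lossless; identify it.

Decomposition 1: common = {K}, closure = {K} → lossy.
Decomposition 2: common = {G}, closure = {G} → lossy.
Decomposition 3: common = {H, I, M}, closure = {G, H, I, J, K, L, M} → lossless.

Decomposition 3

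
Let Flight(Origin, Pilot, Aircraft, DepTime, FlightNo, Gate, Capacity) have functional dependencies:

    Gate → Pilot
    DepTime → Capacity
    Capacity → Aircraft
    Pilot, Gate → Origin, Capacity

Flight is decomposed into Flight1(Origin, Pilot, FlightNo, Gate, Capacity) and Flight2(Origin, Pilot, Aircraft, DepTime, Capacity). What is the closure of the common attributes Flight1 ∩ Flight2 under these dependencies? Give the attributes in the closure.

Flight1 ∩ Flight2 = {Origin, Pilot, Capacity}.
Capacity → Aircraft applies, adding Aircraft
Closure: {Origin, Pilot, Aircraft, Capacity}.

Origin, Pilot, Aircraft, Capacity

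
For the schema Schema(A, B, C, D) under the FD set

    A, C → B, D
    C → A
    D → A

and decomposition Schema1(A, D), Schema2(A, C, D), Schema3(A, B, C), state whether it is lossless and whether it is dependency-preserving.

lossless and dependency-preserving

Lossless test (chase): Rows 2 and 3 agree on A, C; apply A, C→B, D and equate their B, D entries. Row 2 is now all distinguished symbols — the join is lossless.
Dependency preservation: A, C → B, D is not contained in any single fragment, but the restricted closure of its left-hand side across the fragments still reaches the right-hand side; the remaining FDs each lie inside some fragment. All dependencies are preserved.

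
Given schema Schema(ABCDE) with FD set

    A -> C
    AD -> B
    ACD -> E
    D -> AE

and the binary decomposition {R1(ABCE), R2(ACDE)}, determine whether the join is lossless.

Common attributes: R1 ∩ R2 = {ACE}.
No dependency enlarges {ACE}, so (ACE)⁺ = {ACE}.
The closure contains neither all of R1 = {ABCE} nor all of R2 = {ACDE}, so the common attributes are not a superkey of either fragment. The join is lossy.

No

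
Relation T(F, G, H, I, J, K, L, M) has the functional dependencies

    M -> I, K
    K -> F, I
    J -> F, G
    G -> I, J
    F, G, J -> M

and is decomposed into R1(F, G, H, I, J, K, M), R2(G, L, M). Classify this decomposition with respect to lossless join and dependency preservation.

lossy but dependency-preserving

Lossless test: (G, M)⁺ = {F, G, I, J, K, M}, which is a superkey of neither fragment — lossy.
Dependency preservation: every FD's attributes lie within a single fragment, so each can be enforced locally — preserved.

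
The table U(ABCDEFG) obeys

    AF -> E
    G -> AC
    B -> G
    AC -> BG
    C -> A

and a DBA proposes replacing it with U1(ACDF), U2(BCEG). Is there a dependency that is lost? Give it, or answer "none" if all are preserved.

Check AF → E: no single fragment contains all of {AEF}, and the restricted closure of {AF} across the fragments never reaches {E}.
G → AC is preserved.
B → G is preserved.
AC → BG is preserved.
C → A is preserved.

AF -> E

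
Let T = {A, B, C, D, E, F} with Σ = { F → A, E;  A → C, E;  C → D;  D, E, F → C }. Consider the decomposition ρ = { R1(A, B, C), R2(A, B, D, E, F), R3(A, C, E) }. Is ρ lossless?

Yes

Chase test. Columns are A, B, C, D, E, F; row i has aⱼ where attribute j ∈ Ri, else bᵢⱼ.
Initial tableau (one row per fragment):
  row 1: a1 a2 a3 b14 b15 b16
  row 2: a1 a2 b23 a4 a5 a6
  row 3: a1 b32 a3 b34 a5 b36
Rows 1 and 2 agree on A; apply A→C, E and equate their C, E entries.
Rows 1 and 2 agree on C; apply C→D and equate their D entries.
Rows 1 and 3 agree on C; apply C→D and equate their D entries.
Row 2 is now all distinguished symbols — the join is lossless.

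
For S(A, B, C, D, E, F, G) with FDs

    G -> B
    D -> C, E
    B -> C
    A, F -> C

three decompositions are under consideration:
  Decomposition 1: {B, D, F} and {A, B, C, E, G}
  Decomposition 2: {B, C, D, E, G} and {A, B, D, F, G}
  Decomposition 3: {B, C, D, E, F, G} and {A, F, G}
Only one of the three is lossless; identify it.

Decomposition 2

Decomposition 1: common = {B}, closure = {B, C} → lossy.
Decomposition 2: common = {B, D, G}, closure = {B, C, D, E, G} → lossless.
Decomposition 3: common = {F, G}, closure = {B, C, F, G} → lossy.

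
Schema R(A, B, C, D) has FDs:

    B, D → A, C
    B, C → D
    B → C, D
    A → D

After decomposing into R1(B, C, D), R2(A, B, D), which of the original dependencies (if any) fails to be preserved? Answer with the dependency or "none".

none

B, D → A, C: restricted closure across fragments reaches A, C.
B, C → D lies within R1.
B → C, D lies within R1.
A → D lies within R2.
Every dependency is enforceable on the fragments, so the decomposition is dependency-preserving.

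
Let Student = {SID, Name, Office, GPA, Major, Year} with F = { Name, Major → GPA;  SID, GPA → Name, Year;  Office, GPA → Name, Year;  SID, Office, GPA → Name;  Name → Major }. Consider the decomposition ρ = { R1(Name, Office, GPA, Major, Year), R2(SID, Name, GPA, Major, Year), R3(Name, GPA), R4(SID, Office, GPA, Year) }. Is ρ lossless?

Chase test. Columns are SID, Name, Office, GPA, Major, Year; row i has aⱼ where attribute j ∈ Ri, else bᵢⱼ.
Initial tableau (one row per fragment):
  row 1: b11 a2 a3 a4 a5 a6
  row 2: a1 a2 b23 a4 a5 a6
  row 3: b31 a2 b33 a4 b35 b36
  row 4: a1 b42 a3 a4 b45 a6
Rows 2 and 4 agree on SID, GPA; apply SID, GPA→Name, Year and equate their Name, Year entries.
Rows 1 and 3 agree on Name; apply Name→Major and equate their Major entries.
Rows 1 and 4 agree on Name; apply Name→Major and equate their Major entries.
Row 4 is now all distinguished symbols — the join is lossless.

Yes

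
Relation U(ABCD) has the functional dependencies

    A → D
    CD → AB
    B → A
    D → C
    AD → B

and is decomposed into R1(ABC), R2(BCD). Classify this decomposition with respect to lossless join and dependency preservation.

Lossless test: (BC)⁺ = {ABCD}, which contains all of one fragment — lossless.
Dependency preservation: A → D; CD → AB; AD → B are not contained in any single fragment, but the restricted closure of each left-hand side across the fragments still reaches the right-hand side; the remaining FDs each lie inside some fragment. All dependencies are preserved.

lossless and dependency-preserving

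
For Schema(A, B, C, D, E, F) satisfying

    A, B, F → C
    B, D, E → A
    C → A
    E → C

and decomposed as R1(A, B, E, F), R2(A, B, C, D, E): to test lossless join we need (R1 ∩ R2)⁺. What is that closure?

R1 ∩ R2 = {A, B, E}.
E → C applies, adding C
Closure: {A, B, C, E}.

A, B, C, E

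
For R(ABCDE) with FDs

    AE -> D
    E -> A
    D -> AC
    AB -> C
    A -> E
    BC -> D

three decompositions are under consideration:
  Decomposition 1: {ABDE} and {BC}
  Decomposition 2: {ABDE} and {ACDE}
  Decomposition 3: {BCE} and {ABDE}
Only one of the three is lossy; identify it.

Decomposition 1

Decomposition 1: common = {B}, closure = {B} → lossy.
Decomposition 2: common = {ADE}, closure = {ACDE} → lossless.
Decomposition 3: common = {BE}, closure = {ABCDE} → lossless.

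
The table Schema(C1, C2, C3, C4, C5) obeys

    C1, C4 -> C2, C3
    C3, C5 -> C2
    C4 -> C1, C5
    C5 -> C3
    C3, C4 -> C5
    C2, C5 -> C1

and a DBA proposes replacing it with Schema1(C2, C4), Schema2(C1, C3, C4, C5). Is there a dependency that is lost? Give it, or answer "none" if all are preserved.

Check C3, C5 → C2: no single fragment contains all of {C2, C3, C5}, and the restricted closure of {C3, C5} across the fragments never reaches {C2}.
C1, C4 → C2, C3 is preserved.
C4 → C1, C5 is preserved.
C5 → C3 is preserved.
C3, C4 → C5 is preserved.
C2, C5 → C1 is preserved.

C3, C5 -> C2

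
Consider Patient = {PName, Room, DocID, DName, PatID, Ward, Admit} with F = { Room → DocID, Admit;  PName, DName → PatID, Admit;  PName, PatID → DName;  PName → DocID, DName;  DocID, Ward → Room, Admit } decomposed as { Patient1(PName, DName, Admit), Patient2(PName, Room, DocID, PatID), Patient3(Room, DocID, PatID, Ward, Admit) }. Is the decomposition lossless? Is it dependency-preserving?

lossy but dependency-preserving

Lossless test (chase): Rows 2 and 3 agree on Room; apply Room→DocID, Admit and equate their DocID, Admit entries. Rows 1 and 2 agree on PName; apply PName→DocID, DName and equate their DocID, DName entries. Rows 1 and 2 agree on PName, DName; apply PName, DName→PatID, Admit and equate their PatID, Admit entries. No row becomes fully distinguished — the join is lossy.
Dependency preservation: PName, DName → PatID, Admit; PName, PatID → DName; PName → DocID, DName are not contained in any single fragment, but the restricted closure of each left-hand side across the fragments still reaches the right-hand side; the remaining FDs each lie inside some fragment. All dependencies are preserved.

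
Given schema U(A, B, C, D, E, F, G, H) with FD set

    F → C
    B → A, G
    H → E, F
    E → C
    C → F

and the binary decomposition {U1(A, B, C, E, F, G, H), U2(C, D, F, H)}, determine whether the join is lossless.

Common attributes: U1 ∩ U2 = {C, F, H}.
Closure of {C, F, H}: H → E, F applies, adding E. So (C, F, H)⁺ = {C, E, F, H}.
The closure contains neither all of U1 = {A, B, C, E, F, G, H} nor all of U2 = {C, D, F, H}, so the common attributes are not a superkey of either fragment. The join is lossy.

No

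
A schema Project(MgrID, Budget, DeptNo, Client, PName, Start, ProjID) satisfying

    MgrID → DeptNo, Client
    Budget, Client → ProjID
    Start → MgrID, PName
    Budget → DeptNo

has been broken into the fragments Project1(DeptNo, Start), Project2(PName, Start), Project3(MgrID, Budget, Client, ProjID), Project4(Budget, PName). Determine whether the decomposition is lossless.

Chase test. Columns are MgrID, Budget, DeptNo, Client, PName, Start, ProjID; row i has aⱼ where attribute j ∈ Projecti, else bᵢⱼ.
Initial tableau (one row per fragment):
  row 1: b11 b12 a3 b14 b15 a6 b17
  row 2: b21 b22 b23 b24 a5 a6 b27
  row 3: a1 a2 b33 a4 b35 b36 a7
  row 4: b41 a2 b43 b44 a5 b46 b47
Rows 1 and 2 agree on Start; apply Start→MgrID, PName and equate their MgrID, PName entries.
Rows 3 and 4 agree on Budget; apply Budget→DeptNo and equate their DeptNo entries.
Rows 1 and 2 agree on MgrID; apply MgrID→DeptNo, Client and equate their DeptNo, Client entries.
No row becomes fully distinguished — the join is lossy.

No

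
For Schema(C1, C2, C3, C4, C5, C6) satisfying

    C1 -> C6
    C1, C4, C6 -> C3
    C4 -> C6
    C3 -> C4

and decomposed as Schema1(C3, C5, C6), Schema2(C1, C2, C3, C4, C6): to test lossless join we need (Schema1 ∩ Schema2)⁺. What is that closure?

Schema1 ∩ Schema2 = {C3, C6}.
C3 → C4 applies, adding C4
Closure: {C3, C4, C6}.

C3, C4, C6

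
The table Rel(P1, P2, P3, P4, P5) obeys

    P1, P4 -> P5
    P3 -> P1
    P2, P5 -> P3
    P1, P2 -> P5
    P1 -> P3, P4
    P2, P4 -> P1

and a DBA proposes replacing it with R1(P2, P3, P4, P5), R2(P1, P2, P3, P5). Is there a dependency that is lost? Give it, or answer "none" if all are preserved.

P1, P4 → P5: restricted closure across fragments reaches P5.
P3 → P1 lies within R2.
P2, P5 → P3 lies within R1.
P1, P2 → P5 lies within R2.
P1 → P3, P4: restricted closure across fragments reaches P3, P4.
P2, P4 → P1: restricted closure across fragments reaches P1.
Every dependency is enforceable on the fragments, so the decomposition is dependency-preserving.

none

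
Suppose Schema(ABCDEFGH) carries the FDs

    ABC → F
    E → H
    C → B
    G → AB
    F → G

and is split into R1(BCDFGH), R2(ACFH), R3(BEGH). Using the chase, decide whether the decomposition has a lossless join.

No

Chase test. Columns are ABCDEFGH; row i has aⱼ where attribute j ∈ Ri, else bᵢⱼ.
Initial tableau (one row per fragment):
  row 1: b11 a2 a3 a4 b15 a6 a7 a8
  row 2: a1 b22 a3 b24 b25 a6 b27 a8
  row 3: b31 a2 b33 b34 a5 b36 a7 a8
Rows 1 and 2 agree on C; apply C→B and equate their B entries.
Rows 1 and 3 agree on G; apply G→AB and equate their AB entries.
Rows 1 and 2 agree on F; apply F→G and equate their G entries.
Rows 1 and 2 agree on G; apply G→AB and equate their AB entries.
No row becomes fully distinguished — the join is lossy.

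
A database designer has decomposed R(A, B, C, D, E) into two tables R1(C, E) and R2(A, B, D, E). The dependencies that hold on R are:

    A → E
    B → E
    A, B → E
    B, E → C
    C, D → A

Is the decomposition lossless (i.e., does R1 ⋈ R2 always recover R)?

No

Common attributes: R1 ∩ R2 = {E}.
No dependency enlarges {E}, so (E)⁺ = {E}.
The closure contains neither all of R1 = {C, E} nor all of R2 = {A, B, D, E}, so the common attributes are not a superkey of either fragment. The join is lossy.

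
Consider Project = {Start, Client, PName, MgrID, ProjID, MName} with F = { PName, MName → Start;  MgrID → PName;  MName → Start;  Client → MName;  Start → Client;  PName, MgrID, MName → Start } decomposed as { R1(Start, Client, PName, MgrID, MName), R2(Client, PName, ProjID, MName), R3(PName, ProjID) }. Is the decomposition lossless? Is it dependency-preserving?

lossy but dependency-preserving

Lossless test (chase): Rows 1 and 2 agree on PName, MName; apply PName, MName→Start and equate their Start entries. No row becomes fully distinguished — the join is lossy.
Dependency preservation: every FD's attributes lie within a single fragment, so each can be enforced locally — preserved.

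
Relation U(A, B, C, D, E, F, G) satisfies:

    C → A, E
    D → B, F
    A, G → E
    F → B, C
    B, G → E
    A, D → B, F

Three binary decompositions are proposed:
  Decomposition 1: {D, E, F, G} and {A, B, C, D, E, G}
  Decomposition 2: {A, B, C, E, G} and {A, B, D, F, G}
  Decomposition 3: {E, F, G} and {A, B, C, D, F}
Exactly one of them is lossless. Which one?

Decomposition 1

Decomposition 1: common = {D, E, G}, closure = {A, B, C, D, E, F, G} → lossless.
Decomposition 2: common = {A, B, G}, closure = {A, B, E, G} → lossy.
Decomposition 3: common = {F}, closure = {A, B, C, E, F} → lossy.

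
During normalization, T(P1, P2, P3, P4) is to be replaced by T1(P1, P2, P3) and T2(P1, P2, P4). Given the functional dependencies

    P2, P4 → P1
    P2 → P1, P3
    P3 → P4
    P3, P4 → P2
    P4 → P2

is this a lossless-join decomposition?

Common attributes: T1 ∩ T2 = {P1, P2}.
Closure of {P1, P2}: P2 → P1, P3 applies, adding P3; P3 → P4 applies, adding P4. So (P1, P2)⁺ = {P1, P2, P3, P4}.
This closure contains every attribute of T1, so T1 ∩ T2 → T1. The join is lossless.

Yes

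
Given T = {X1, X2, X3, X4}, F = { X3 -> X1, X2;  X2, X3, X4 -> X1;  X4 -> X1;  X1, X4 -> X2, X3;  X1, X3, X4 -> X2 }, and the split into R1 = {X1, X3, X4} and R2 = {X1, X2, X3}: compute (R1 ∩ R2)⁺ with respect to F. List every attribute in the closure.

R1 ∩ R2 = {X1, X3}.
X3 → X1, X2 applies, adding X2
Closure: {X1, X2, X3}.

X1, X2, X3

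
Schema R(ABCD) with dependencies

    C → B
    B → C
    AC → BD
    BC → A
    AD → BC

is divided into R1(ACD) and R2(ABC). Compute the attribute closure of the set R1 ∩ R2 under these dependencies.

ABCD

R1 ∩ R2 = {AC}.
C → B applies, adding B
AC → BD applies, adding D
Closure: {ABCD}.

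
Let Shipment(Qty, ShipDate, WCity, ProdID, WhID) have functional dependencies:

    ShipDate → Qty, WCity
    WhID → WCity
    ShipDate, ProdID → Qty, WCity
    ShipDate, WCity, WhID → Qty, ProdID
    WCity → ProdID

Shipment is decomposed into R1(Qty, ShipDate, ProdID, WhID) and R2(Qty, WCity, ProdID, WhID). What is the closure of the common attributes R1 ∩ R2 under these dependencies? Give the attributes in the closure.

Qty, WCity, ProdID, WhID

R1 ∩ R2 = {Qty, ProdID, WhID}.
WhID → WCity applies, adding WCity
Closure: {Qty, WCity, ProdID, WhID}.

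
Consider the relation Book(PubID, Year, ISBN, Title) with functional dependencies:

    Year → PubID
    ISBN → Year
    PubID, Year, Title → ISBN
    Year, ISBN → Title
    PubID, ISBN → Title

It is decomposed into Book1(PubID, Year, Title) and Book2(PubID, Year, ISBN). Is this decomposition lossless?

Common attributes: Book1 ∩ Book2 = {PubID, Year}.
No dependency enlarges {PubID, Year}, so (PubID, Year)⁺ = {PubID, Year}.
The closure contains neither all of Book1 = {PubID, Year, Title} nor all of Book2 = {PubID, Year, ISBN}, so the common attributes are not a superkey of either fragment. The join is lossy.

No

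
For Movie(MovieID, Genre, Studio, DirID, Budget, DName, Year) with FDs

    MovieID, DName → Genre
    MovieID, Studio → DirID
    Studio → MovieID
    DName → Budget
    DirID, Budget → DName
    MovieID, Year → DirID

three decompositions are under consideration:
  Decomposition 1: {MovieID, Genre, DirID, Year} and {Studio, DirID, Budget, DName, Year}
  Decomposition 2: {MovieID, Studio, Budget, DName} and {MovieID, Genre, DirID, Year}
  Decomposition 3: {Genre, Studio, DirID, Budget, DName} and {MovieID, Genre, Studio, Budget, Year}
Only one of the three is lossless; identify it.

Decomposition 3

Decomposition 1: common = {DirID, Year}, closure = {DirID, Year} → lossy.
Decomposition 2: common = {MovieID}, closure = {MovieID} → lossy.
Decomposition 3: common = {Genre, Studio, Budget}, closure = {MovieID, Genre, Studio, DirID, Budget, DName} → lossless.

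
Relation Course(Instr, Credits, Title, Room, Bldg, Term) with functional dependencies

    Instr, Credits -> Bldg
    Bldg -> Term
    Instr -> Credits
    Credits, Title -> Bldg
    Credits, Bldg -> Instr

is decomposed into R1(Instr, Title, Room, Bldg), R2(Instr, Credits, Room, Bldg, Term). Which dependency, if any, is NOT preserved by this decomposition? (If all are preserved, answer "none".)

Check Credits, Title → Bldg: no single fragment contains all of {Credits, Title, Bldg}, and the restricted closure of {Credits, Title} across the fragments never reaches {Bldg}.
Instr, Credits → Bldg is preserved.
Bldg → Term is preserved.
Instr → Credits is preserved.
Credits, Bldg → Instr is preserved.

Credits, Title -> Bldg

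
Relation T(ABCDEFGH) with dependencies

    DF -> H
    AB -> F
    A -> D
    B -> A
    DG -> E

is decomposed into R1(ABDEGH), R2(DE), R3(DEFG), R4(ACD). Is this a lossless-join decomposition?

No

Chase test. Columns are ABCDEFGH; row i has aⱼ where attribute j ∈ Ri, else bᵢⱼ.
Initial tableau (one row per fragment):
  row 1: a1 a2 b13 a4 a5 b16 a7 a8
  row 2: b21 b22 b23 a4 a5 b26 b27 b28
  row 3: b31 b32 b33 a4 a5 a6 a7 b38
  row 4: a1 b42 a3 a4 b45 b46 b47 b48
No row becomes fully distinguished — the join is lossy.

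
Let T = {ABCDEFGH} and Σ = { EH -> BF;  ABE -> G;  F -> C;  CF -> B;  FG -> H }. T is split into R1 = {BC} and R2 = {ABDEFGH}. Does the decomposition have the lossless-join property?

Common attributes: R1 ∩ R2 = {B}.
No dependency enlarges {B}, so (B)⁺ = {B}.
The closure contains neither all of R1 = {BC} nor all of R2 = {ABDEFGH}, so the common attributes are not a superkey of either fragment. The join is lossy.

No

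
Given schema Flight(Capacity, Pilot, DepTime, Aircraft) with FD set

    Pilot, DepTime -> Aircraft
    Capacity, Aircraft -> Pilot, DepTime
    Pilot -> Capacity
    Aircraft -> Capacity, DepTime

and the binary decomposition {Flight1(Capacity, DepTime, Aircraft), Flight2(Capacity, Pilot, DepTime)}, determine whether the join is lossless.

Common attributes: Flight1 ∩ Flight2 = {Capacity, DepTime}.
No dependency enlarges {Capacity, DepTime}, so (Capacity, DepTime)⁺ = {Capacity, DepTime}.
The closure contains neither all of Flight1 = {Capacity, DepTime, Aircraft} nor all of Flight2 = {Capacity, Pilot, DepTime}, so the common attributes are not a superkey of either fragment. The join is lossy.

No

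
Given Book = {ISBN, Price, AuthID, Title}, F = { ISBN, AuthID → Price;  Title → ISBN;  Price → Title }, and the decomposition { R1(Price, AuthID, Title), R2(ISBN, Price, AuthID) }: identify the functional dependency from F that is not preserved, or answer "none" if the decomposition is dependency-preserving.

Title → ISBN

Check Title → ISBN: no single fragment contains all of {ISBN, Title}, and the restricted closure of {Title} across the fragments never reaches {ISBN}.
ISBN, AuthID → Price is preserved.
Price → Title is preserved.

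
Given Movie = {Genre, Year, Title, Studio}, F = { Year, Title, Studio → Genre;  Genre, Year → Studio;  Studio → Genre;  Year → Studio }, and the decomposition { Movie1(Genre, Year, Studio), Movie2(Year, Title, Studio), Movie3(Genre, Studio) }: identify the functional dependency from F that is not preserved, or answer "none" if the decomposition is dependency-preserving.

none

Year, Title, Studio → Genre: restricted closure across fragments reaches Genre.
Genre, Year → Studio lies within Movie1.
Studio → Genre lies within Movie1.
Year → Studio lies within Movie1.
Every dependency is enforceable on the fragments, so the decomposition is dependency-preserving.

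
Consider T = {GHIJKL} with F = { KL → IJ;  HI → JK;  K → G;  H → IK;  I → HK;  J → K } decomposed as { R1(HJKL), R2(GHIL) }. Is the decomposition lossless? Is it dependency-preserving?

Lossless test: (HL)⁺ = {GHIJKL}, which contains all of one fragment — lossless.
Dependency preservation: the restricted closure of {K} across the fragments never reaches {G}, so K → G cannot be enforced without a join — not preserved.

lossless but not dependency-preserving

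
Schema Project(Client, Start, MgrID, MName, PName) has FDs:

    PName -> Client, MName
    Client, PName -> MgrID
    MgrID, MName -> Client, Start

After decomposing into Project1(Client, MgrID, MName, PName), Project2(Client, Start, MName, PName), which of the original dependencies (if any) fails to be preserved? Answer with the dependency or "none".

Check MgrID, MName → Client, Start: no single fragment contains all of {Client, Start, MgrID, MName}, and the restricted closure of {MgrID, MName} across the fragments never reaches {Client, Start}.
PName → Client, MName is preserved.
Client, PName → MgrID is preserved.

MgrID, MName -> Client, Start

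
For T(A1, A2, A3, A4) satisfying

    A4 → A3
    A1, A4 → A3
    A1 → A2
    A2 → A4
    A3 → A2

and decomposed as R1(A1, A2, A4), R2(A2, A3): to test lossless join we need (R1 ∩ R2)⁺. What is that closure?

R1 ∩ R2 = {A2}.
A2 → A4 applies, adding A4
A4 → A3 applies, adding A3
Closure: {A2, A3, A4}.

A2, A3, A4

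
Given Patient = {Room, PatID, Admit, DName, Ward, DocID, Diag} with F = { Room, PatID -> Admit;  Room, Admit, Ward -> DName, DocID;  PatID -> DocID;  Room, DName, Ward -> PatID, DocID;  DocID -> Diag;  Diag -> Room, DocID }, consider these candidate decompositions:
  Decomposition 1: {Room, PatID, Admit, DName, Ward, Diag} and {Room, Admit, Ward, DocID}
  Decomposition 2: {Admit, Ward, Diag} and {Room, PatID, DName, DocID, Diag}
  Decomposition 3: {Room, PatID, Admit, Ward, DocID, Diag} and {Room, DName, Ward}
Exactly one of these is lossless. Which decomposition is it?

Decomposition 1

Decomposition 1: common = {Room, Admit, Ward}, closure = {Room, PatID, Admit, DName, Ward, DocID, Diag} → lossless.
Decomposition 2: common = {Diag}, closure = {Room, DocID, Diag} → lossy.
Decomposition 3: common = {Room, Ward}, closure = {Room, Ward} → lossy.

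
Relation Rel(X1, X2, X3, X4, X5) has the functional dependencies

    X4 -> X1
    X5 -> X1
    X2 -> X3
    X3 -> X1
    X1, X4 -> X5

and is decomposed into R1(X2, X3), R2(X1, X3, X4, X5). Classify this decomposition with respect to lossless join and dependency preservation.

Lossless test: (X3)⁺ = {X1, X3}, which is a superkey of neither fragment — lossy.
Dependency preservation: every FD's attributes lie within a single fragment, so each can be enforced locally — preserved.

lossy but dependency-preserving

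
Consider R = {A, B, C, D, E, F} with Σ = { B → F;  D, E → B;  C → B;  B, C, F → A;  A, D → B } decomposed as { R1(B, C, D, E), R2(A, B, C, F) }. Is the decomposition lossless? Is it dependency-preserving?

Lossless test: (B, C)⁺ = {A, B, C, F}, which contains all of one fragment — lossless.
Dependency preservation: the restricted closure of {A, D} across the fragments never reaches {B}, so A, D → B cannot be enforced without a join — not preserved.

lossless but not dependency-preserving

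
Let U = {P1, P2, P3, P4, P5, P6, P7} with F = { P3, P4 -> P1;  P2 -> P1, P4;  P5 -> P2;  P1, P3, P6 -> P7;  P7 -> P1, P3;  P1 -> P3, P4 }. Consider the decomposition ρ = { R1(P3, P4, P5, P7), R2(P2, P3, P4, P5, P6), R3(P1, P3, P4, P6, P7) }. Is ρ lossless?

Chase test. Columns are P1, P2, P3, P4, P5, P6, P7; row i has aⱼ where attribute j ∈ Ri, else bᵢⱼ.
Initial tableau (one row per fragment):
  row 1: b11 b12 a3 a4 a5 b16 a7
  row 2: b21 a2 a3 a4 a5 a6 b27
  row 3: a1 b32 a3 a4 b35 a6 a7
Rows 1 and 2 agree on P3, P4; apply P3, P4→P1 and equate their P1 entries.
Rows 1 and 3 agree on P3, P4; apply P3, P4→P1 and equate their P1 entries.
Rows 1 and 2 agree on P5; apply P5→P2 and equate their P2 entries.
Rows 2 and 3 agree on P1, P3, P6; apply P1, P3, P6→P7 and equate their P7 entries.
Row 2 is now all distinguished symbols — the join is lossless.

Yes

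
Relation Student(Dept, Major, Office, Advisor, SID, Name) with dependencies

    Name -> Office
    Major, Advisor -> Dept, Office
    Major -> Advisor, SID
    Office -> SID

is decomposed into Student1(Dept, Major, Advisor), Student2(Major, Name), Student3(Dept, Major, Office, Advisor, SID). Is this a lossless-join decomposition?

Chase test. Columns are Dept, Major, Office, Advisor, SID, Name; row i has aⱼ where attribute j ∈ Studenti, else bᵢⱼ.
Initial tableau (one row per fragment):
  row 1: a1 a2 b13 a4 b15 b16
  row 2: b21 a2 b23 b24 b25 a6
  row 3: a1 a2 a3 a4 a5 b36
Rows 1 and 3 agree on Major, Advisor; apply Major, Advisor→Dept, Office and equate their Dept, Office entries.
Rows 1 and 2 agree on Major; apply Major→Advisor, SID and equate their Advisor, SID entries.
Rows 1 and 3 agree on Major; apply Major→Advisor, SID and equate their Advisor, SID entries.
Rows 1 and 2 agree on Major, Advisor; apply Major, Advisor→Dept, Office and equate their Dept, Office entries.
Row 2 is now all distinguished symbols — the join is lossless.

Yes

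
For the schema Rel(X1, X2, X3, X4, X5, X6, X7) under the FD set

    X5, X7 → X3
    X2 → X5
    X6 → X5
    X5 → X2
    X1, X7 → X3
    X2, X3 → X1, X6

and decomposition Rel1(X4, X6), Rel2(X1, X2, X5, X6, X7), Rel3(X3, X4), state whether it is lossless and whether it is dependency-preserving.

lossy and not dependency-preserving

Lossless test (chase): Rows 1 and 2 agree on X6; apply X6→X5 and equate their X5 entries. Rows 1 and 2 agree on X5; apply X5→X2 and equate their X2 entries. No row becomes fully distinguished — the join is lossy.
Dependency preservation: the restricted closure of {X5, X7} across the fragments never reaches {X3}, so X5, X7 → X3 cannot be enforced without a join — not preserved.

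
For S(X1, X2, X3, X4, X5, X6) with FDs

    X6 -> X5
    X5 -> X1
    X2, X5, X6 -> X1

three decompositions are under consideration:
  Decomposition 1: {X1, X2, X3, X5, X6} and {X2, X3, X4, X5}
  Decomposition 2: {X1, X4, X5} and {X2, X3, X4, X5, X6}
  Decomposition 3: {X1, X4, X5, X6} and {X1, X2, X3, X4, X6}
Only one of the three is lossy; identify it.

Decomposition 1: common = {X2, X3, X5}, closure = {X1, X2, X3, X5} → lossy.
Decomposition 2: common = {X4, X5}, closure = {X1, X4, X5} → lossless.
Decomposition 3: common = {X1, X4, X6}, closure = {X1, X4, X5, X6} → lossless.

Decomposition 1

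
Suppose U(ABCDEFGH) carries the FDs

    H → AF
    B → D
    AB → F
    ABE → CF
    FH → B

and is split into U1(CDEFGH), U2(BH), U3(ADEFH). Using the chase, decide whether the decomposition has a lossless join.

Chase test. Columns are ABCDEFGH; row i has aⱼ where attribute j ∈ Ui, else bᵢⱼ.
Initial tableau (one row per fragment):
  row 1: b11 b12 a3 a4 a5 a6 a7 a8
  row 2: b21 a2 b23 b24 b25 b26 b27 a8
  row 3: a1 b32 b33 a4 a5 a6 b37 a8
Rows 1 and 2 agree on H; apply H→AF and equate their AF entries.
Rows 1 and 3 agree on H; apply H→AF and equate their AF entries.
Rows 1 and 2 agree on FH; apply FH→B and equate their B entries.
Rows 1 and 3 agree on FH; apply FH→B and equate their B entries.
Rows 1 and 2 agree on B; apply B→D and equate their D entries.
Rows 1 and 3 agree on ABE; apply ABE→CF and equate their CF entries.
Row 1 is now all distinguished symbols — the join is lossless.

Yes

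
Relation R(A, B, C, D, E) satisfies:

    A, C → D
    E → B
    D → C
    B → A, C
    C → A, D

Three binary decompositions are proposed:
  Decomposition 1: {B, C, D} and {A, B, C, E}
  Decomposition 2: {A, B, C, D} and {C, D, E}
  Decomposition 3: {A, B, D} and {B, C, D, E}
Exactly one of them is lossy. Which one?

Decomposition 2

Decomposition 1: common = {B, C}, closure = {A, B, C, D} → lossless.
Decomposition 2: common = {C, D}, closure = {A, C, D} → lossy.
Decomposition 3: common = {B, D}, closure = {A, B, C, D} → lossless.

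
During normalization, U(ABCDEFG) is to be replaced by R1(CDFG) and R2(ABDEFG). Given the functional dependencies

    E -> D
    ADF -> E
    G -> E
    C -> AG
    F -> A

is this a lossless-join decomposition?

Common attributes: R1 ∩ R2 = {DFG}.
Closure of {DFG}: G → E applies, adding E; F → A applies, adding A. So (DFG)⁺ = {ADEFG}.
The closure contains neither all of R1 = {CDFG} nor all of R2 = {ABDEFG}, so the common attributes are not a superkey of either fragment. The join is lossy.

No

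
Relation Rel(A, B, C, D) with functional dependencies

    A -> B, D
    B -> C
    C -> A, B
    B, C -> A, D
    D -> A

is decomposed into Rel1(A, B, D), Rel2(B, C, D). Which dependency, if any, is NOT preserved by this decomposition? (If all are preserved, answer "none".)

A → B, D lies within Rel1.
B → C lies within Rel2.
C → A, B: restricted closure across fragments reaches A, B.
B, C → A, D: restricted closure across fragments reaches A, D.
D → A lies within Rel1.
Every dependency is enforceable on the fragments, so the decomposition is dependency-preserving.

none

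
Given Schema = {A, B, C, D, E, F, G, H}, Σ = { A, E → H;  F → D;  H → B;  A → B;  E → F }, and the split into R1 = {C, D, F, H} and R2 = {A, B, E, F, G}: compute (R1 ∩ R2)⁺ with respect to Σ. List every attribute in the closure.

D, F

R1 ∩ R2 = {F}.
F → D applies, adding D
Closure: {D, F}.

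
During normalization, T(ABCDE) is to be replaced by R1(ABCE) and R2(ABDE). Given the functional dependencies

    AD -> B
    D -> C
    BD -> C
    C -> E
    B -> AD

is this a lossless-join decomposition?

Common attributes: R1 ∩ R2 = {ABE}.
Closure of {ABE}: B → AD applies, adding D; D → C applies, adding C. So (ABE)⁺ = {ABCDE}.
This closure contains every attribute of R1, so R1 ∩ R2 → R1. The join is lossless.

Yes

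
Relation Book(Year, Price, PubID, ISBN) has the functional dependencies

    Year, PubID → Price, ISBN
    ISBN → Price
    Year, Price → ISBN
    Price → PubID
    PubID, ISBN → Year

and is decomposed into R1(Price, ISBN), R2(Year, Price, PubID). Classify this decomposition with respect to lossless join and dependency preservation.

Lossless test: (Price)⁺ = {Price, PubID}, which is a superkey of neither fragment — lossy.
Dependency preservation: the restricted closure of {Year, PubID} across the fragments never reaches {Price, ISBN}, so Year, PubID → Price, ISBN cannot be enforced without a join — not preserved.

lossy and not dependency-preserving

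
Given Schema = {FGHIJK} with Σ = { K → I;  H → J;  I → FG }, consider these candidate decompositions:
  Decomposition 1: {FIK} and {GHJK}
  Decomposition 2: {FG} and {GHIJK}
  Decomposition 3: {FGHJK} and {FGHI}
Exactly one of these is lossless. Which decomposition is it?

Decomposition 1

Decomposition 1: common = {K}, closure = {FGIK} → lossless.
Decomposition 2: common = {G}, closure = {G} → lossy.
Decomposition 3: common = {FGH}, closure = {FGHJ} → lossy.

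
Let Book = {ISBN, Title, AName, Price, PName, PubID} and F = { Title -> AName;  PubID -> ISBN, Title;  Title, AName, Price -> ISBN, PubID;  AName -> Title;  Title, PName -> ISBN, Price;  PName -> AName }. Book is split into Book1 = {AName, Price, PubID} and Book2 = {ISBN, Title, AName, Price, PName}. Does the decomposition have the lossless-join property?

Common attributes: Book1 ∩ Book2 = {AName, Price}.
Closure of {AName, Price}: AName → Title applies, adding Title; Title, AName, Price → ISBN, PubID applies, adding ISBN, PubID. So (AName, Price)⁺ = {ISBN, Title, AName, Price, PubID}.
This closure contains every attribute of Book1, so Book1 ∩ Book2 → Book1. The join is lossless.

Yes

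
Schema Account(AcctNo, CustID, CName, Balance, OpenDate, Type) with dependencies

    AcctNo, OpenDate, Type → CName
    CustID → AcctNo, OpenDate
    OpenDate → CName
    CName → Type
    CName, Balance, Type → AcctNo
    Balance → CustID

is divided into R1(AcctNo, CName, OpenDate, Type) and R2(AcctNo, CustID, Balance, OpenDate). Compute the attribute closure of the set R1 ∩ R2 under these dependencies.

AcctNo, CName, OpenDate, Type

R1 ∩ R2 = {AcctNo, OpenDate}.
OpenDate → CName applies, adding CName
CName → Type applies, adding Type
Closure: {AcctNo, CName, OpenDate, Type}.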